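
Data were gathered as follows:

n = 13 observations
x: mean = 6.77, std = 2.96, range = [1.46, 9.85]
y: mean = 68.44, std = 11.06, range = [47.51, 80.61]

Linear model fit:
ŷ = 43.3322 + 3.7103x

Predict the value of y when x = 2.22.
ŷ = 51.5691

Plug x = 2.22 into the fitted line:

ŷ = 43.3322 + 3.7103 × 2.22
ŷ = 43.3322 + 8.2369
ŷ = 51.5691

This is a point prediction; actual observations scatter around it by roughly the residual standard deviation.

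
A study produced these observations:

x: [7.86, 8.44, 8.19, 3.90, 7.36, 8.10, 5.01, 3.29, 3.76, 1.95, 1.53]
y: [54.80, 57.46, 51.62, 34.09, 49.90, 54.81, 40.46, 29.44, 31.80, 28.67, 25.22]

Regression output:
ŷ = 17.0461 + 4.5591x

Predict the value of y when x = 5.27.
ŷ = 41.0726

x = 5.27 lies inside the observed range [1.53, 8.44], so the fitted equation applies directly:

ŷ = 17.0461 + 4.5591 × 5.27
ŷ = 17.0461 + 24.0265
ŷ = 41.0726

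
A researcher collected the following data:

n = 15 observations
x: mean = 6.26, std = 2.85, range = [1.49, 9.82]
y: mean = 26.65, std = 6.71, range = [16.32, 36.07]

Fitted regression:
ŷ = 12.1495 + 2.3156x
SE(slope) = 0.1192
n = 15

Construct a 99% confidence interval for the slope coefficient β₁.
The 99% CI for β₁ is (1.9565, 2.6747)

Confidence interval for the slope:

The 99% CI for β₁ is: β̂₁ ± t*(α/2, n-2) × SE(β̂₁)

Step 1: Find critical t-value
- Confidence level = 0.99
- Degrees of freedom = n - 2 = 15 - 2 = 13
- t*(α/2, 13) = 3.0123

Step 2: Calculate margin of error
Margin = 3.0123 × 0.1192 = 0.3591

Step 3: Construct interval
CI = 2.3156 ± 0.3591
CI = (1.9565, 2.6747)

Interpretation: intervals built this way capture the true β₁ in 99% of repeated samples; here the plausible range for the per-unit effect of x on y is 1.9565 to 2.6747.
The interval does not include 0, suggesting a significant linear relationship.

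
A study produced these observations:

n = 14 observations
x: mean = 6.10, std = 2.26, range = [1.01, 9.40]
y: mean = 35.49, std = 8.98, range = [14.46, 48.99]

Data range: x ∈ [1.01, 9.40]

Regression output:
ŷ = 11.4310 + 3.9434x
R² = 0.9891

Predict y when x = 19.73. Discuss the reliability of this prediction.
ŷ = 89.2343, but this is extrapolation (above the data range [1.01, 9.40]) and may be unreliable.

Prediction calculation:
ŷ = 11.4310 + 3.9434 × 19.73
ŷ = 89.2343

Reliability:
- Data range: x ∈ [1.01, 9.40]
- Prediction point: x = 19.73 is 10.33 units above the observed range → this is EXTRAPOLATION, not interpolation

Why that matters here:
- The linear relationship may not hold outside the observed range
- There are no observations near this x to validate the fitted line there
- The standard error of prediction grows with (x − x̄)², and x = 19.73 is far from x̄ = 6.10

A defensible statement: 'if the linear trend continued to x = 19.73, y would be about 89.2343' — the premise is untested.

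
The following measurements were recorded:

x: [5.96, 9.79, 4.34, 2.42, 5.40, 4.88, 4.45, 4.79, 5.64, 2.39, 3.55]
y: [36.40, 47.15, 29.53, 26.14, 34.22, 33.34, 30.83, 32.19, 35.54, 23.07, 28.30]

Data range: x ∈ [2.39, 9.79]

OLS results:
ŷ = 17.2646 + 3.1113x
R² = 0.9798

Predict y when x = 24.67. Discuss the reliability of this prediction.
The equation gives ŷ = 94.0204; however x = 24.67 is 14.88 units above the observed range, so this extrapolated value should not be trusted.

Prediction calculation:
ŷ = 17.2646 + 3.1113 × 24.67
ŷ = 94.0204

Reliability:
- Data range: x ∈ [2.39, 9.79]
- Prediction point: x = 24.67 is 14.88 units above the observed range → this is EXTRAPOLATION, not interpolation

Why that matters here:
- Real relationships often flatten, saturate, or turn nonlinear at extremes
- There are no observations near this x to validate the fitted line there

A defensible statement: 'if the linear trend continued to x = 24.67, y would be about 94.0204' — the premise is untested.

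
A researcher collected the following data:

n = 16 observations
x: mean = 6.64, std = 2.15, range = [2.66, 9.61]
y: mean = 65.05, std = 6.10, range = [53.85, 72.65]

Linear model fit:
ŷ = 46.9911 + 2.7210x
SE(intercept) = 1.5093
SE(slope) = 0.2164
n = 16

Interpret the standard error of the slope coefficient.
SE(β̂₁) = 0.2164 is the estimated standard deviation of the slope estimate across repeated samples; relative to β̂₁ = 2.7210 that is 8.0%, a precise estimate.

What SE measures:
- The standard error quantifies the sampling variability of the coefficient estimate
- It is the estimated standard deviation of β̂₁ across hypothetical repeated samples of the same size
- Smaller SE → more precise estimate

Relative precision:
- SE / |β̂₁| = 0.2164 / 2.7210 = 8.0%
- Rule of thumb (under 20%: precise; 20% to under 50%: moderately precise; 50% or more: imprecise) → precise

Link to interval estimation: a confidence interval for β₁ is β̂₁ ± t* × 0.2164, so SE sets the half-width per unit of t*.

What drives SE(β̂₁): more residual scatter → larger SE; larger n (here n = 16) → smaller SE; wider spread of x values → smaller SE.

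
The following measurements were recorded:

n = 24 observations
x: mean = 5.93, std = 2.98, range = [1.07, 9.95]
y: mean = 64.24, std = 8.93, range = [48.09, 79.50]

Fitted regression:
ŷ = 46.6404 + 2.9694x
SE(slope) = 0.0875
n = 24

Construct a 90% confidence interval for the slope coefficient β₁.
The 90% CI for β₁ is (2.8192, 3.1196)

Confidence interval for the slope:

The 90% CI for β₁ is: β̂₁ ± t*(α/2, n-2) × SE(β̂₁)

Step 1: Find critical t-value
- Confidence level = 0.9
- Degrees of freedom = n - 2 = 24 - 2 = 22
- t*(α/2, 22) = 1.7171

Step 2: Calculate margin of error
Margin = 1.7171 × 0.0875 = 0.1502

Step 3: Construct interval
CI = 2.9694 ± 0.1502
CI = (2.8192, 3.1196)

Interpretation: We are 90% confident that the true slope β₁ lies between 2.8192 and 3.1196.
The interval does not include 0, suggesting a significant linear relationship.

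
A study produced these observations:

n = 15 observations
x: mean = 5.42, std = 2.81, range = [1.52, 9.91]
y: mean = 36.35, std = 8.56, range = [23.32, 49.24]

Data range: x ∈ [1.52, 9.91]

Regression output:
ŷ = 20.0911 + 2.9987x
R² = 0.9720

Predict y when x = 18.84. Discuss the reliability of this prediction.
The equation gives ŷ = 76.5866; however x = 18.84 is 8.93 units above the observed range, so this extrapolated value should not be trusted.

Prediction calculation:
ŷ = 20.0911 + 2.9987 × 18.84
ŷ = 76.5866

Reliability:
- Data range: x ∈ [1.52, 9.91]
- Prediction point: x = 18.84 is 8.93 units above the observed range → this is EXTRAPOLATION, not interpolation

Why that matters here:
- R² describes fit only over the sampled x values; it says nothing about behaviour beyond them
- The linear relationship may not hold outside the observed range

Report the number if required, but flag clearly that it is an extrapolation.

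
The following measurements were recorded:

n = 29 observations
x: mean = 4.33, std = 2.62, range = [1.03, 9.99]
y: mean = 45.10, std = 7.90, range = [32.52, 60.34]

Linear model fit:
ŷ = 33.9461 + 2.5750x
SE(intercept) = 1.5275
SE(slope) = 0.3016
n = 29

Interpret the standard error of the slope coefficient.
SE(β̂₁) = 0.3016 is the estimated standard deviation of the slope estimate across repeated samples; relative to β̂₁ = 2.5750 that is 11.7%, a precise estimate.

SE(β̂₁) = 0.3016 says: if we drew many samples of n = 29 from the same population and refit each time, the fitted slopes would scatter with a standard deviation of roughly 0.3016 around the true β₁.

Relative precision:
- SE / |β̂₁| = 0.3016 / 2.5750 = 11.7%
- Rule of thumb (under 20%: precise; 20% to under 50%: moderately precise; 50% or more: imprecise) → precise

Link to interval estimation: a confidence interval for β₁ is β̂₁ ± t* × 0.3016, so SE sets the half-width per unit of t*.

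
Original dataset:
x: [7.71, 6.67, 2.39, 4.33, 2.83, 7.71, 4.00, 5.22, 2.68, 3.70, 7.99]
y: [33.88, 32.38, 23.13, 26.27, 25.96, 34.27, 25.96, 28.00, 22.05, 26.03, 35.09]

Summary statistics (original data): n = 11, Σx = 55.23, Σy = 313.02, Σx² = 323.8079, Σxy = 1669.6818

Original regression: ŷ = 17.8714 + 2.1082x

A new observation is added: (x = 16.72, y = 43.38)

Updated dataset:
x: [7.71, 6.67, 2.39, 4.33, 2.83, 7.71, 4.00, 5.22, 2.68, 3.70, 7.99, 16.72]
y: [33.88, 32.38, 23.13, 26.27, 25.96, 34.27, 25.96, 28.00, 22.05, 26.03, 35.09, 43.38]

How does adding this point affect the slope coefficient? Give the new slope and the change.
The slope changes from 2.1082 to 1.5008 (change of -0.6074, or -28.8%).

x = 16.72 lies well outside the original x-range [2.39, 7.99] (x̄ ≈ 5.02), so this observation has high leverage and can move the slope substantially.

Step 1: Update the sums with the new point (n goes from 11 to 12)
Σx  = 55.23 + 16.72 = 71.95
Σy  = 313.02 + 43.38 = 356.40
Σx² = 323.8079 + 16.72² = 323.8079 + 279.5584 = 603.3663
Σxy = 1669.6818 + 16.72×43.38 = 1669.6818 + 725.3136 = 2394.9954

Step 2: Recompute the slope with b₁ = (nΣxy − ΣxΣy) / (nΣx² − (Σx)²)
Numerator   = 12×2394.9954 − 71.95×356.40 = 28739.9448 − 25642.9800 = 3096.9648
Denominator = 12×603.3663 − 71.95² = 7240.3956 − 5176.8025 = 2063.5931
b₁(new) = 3096.9648 / 2063.5931 = 1.5008

(Same formula on the original sums: (11×1669.6818 − 55.23×313.02) / (11×323.8079 − 55.23²) = 1078.4052 / 511.5340 = 2.1082, matching the given fit.)

Step 3: Change in slope
Δβ₁ = 1.5008 − 2.1082 = -0.6074
Relative change = -0.6074 / 2.1082 × 100% = -28.8%
→ the slope decreases when the point is added.

Because the point sits below the extension of the original line at a high-leverage x, it tilts the fit down.
In practice: investigate whether it comes from the same population as the rest of the sample; refit with and without it and report both if conclusions differ.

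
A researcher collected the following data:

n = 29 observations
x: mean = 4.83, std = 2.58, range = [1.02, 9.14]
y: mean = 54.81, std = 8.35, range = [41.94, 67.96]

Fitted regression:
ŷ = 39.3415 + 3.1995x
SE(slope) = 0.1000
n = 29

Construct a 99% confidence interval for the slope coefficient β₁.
The 99% CI for β₁ is (2.9224, 3.4766)

Confidence interval for the slope:

The 99% CI for β₁ is: β̂₁ ± t*(α/2, n-2) × SE(β̂₁)

Step 1: Find critical t-value
- Confidence level = 0.99
- Degrees of freedom = n - 2 = 29 - 2 = 27
- t*(α/2, 27) = 2.7707

Step 2: Calculate margin of error
Margin = 2.7707 × 0.1000 = 0.2771

Step 3: Construct interval
CI = 3.1995 ± 0.2771
CI = (2.9224, 3.4766)

Interpretation: We are 99% confident that the true slope β₁ lies between 2.9224 and 3.4766.
Since 0 is outside the interval, a two-sided test at α = 0.01 would reject H₀: β₁ = 0.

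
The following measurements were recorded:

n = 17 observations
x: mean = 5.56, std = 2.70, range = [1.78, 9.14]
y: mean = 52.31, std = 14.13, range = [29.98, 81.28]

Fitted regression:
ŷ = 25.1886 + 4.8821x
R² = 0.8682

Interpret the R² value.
The model explains 86.82% of the variance in y (R² = 0.8682), leaving 13.18% unexplained; the fit is strong.

The coefficient of determination R² is the fraction of the total variation in y that the fitted line accounts for.

Here R² = 0.8682:
- Explained: 86.82% of the variation in y
- Unexplained (residual): 100% − 86.82% = 13.18%
- Rule of thumb (below 0.3 weak; 0.3 to below 0.7 moderate; 0.7 and above strong) → strong

Note: R² never decreases when predictors are added, so it should not be used alone to compare models of different size.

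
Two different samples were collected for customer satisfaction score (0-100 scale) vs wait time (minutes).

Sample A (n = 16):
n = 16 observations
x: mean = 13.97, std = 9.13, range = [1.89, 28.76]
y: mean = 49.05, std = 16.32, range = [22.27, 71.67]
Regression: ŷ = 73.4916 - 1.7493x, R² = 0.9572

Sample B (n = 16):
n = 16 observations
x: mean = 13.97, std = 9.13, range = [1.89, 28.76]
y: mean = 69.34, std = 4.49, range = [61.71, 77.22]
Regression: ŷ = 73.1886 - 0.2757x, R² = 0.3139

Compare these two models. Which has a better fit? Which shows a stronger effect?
Model A has the better fit (R² = 0.9572 vs 0.3139). Model A shows the stronger effect (|β₁| = 1.7493 vs 0.2757).

Model Comparison:

Goodness of fit (R²):
- Model A: R² = 0.9572 → 95.72% of variance in satisfaction score explained
- Model B: R² = 0.3139 → 31.39% of variance in satisfaction score explained
- 0.9572 > 0.3139 → Model A has the better fit

Effect size (slope magnitude):
- Model A: β₁ = -1.7493 → predicted satisfaction score falls 1.7493 points per additional minute of wait time
- Model B: β₁ = -0.2757 → predicted satisfaction score falls 0.2757 points per additional minute of wait time
- |-1.7493| > |-0.2757| → Model A shows the stronger marginal effect

Notes:
- A better fit (higher R²) doesn't necessarily mean a more important relationship.
- R² measures how tightly points cluster around the line; β₁ measures how steep the line is — they answer different questions.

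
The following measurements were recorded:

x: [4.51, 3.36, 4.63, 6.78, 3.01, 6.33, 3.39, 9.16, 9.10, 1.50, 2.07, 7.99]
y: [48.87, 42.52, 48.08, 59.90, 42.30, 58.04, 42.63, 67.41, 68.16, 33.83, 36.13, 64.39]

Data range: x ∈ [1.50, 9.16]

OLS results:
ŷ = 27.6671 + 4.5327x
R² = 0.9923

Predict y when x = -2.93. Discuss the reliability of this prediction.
ŷ = 14.3863 (extrapolation — x = -2.93 lies outside [1.50, 9.16], so reliability is low).

Prediction calculation:
ŷ = 27.6671 + 4.5327 × (-2.93)
ŷ = 14.3863

Reliability:
- Data range: x ∈ [1.50, 9.16]
- Prediction point: x = -2.93 is 4.43 units below the observed range → this is EXTRAPOLATION, not interpolation

Why that matters here:
- Real relationships often flatten, saturate, or turn nonlinear at extremes
- The standard error of prediction grows with (x − x̄)², and x = -2.93 is far from x̄ = 5.15

Report the number if required, but flag clearly that it is an extrapolation.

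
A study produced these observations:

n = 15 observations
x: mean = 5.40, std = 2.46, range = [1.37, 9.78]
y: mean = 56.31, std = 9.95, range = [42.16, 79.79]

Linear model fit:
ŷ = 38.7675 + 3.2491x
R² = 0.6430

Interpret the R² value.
About 64.30% of the variability in y is accounted for by the regression on x (R² = 0.6430) — a moderate linear fit.

R² (coefficient of determination) measures the proportion of variance in y explained by the regression model.

Here R² = 0.6430:
- Explained: 64.30% of the variation in y
- Unexplained (residual): 100% − 64.30% = 35.70%
- Rule of thumb (below 0.3 weak; 0.3 to below 0.7 moderate; 0.7 and above strong) → moderate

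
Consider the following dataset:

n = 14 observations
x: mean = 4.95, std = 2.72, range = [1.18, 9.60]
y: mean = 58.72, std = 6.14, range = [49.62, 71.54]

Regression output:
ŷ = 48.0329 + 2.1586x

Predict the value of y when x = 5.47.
ŷ = 59.8404

Plug x = 5.47 into the fitted line:

ŷ = 48.0329 + 2.1586 × 5.47
ŷ = 48.0329 + 11.8075
ŷ = 59.8404

This is a point prediction; actual observations scatter around it by roughly the residual standard deviation.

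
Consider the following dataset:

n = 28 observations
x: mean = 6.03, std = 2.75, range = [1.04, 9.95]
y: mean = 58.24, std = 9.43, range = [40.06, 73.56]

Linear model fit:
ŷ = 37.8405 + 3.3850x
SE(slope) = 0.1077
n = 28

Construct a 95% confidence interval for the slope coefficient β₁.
The 95% CI for β₁ is (3.1636, 3.6064)

Confidence interval for the slope:

The 95% CI for β₁ is: β̂₁ ± t*(α/2, n-2) × SE(β̂₁)

Step 1: Find critical t-value
- Confidence level = 0.95
- Degrees of freedom = n - 2 = 28 - 2 = 26
- t*(α/2, 26) = 2.0555

Step 2: Calculate margin of error
Margin = 2.0555 × 0.1077 = 0.2214

Step 3: Construct interval
CI = 3.3850 ± 0.2214
CI = (3.1636, 3.6064)

Interpretation: We are 95% confident that the true slope β₁ lies between 3.1636 and 3.6064.
Since 0 is outside the interval, a two-sided test at α = 0.05 would reject H₀: β₁ = 0.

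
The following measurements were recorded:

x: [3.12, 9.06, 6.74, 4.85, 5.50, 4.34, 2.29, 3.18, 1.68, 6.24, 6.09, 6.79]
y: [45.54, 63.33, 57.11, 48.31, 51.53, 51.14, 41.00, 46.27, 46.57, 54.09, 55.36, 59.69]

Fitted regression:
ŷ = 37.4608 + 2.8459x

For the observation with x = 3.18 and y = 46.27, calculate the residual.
Residual = -0.2408

The residual is the difference between the actual value and the predicted value:

Residual = y - ŷ

Step 1: Calculate predicted value
ŷ = 37.4608 + 2.8459 × 3.18
ŷ = 46.5108

Step 2: Calculate residual
Residual = 46.27 - 46.5108
Residual = -0.2408

The residual is negative, so the observed y = 46.27 sits below the regression line (the line overestimates it by 0.2408).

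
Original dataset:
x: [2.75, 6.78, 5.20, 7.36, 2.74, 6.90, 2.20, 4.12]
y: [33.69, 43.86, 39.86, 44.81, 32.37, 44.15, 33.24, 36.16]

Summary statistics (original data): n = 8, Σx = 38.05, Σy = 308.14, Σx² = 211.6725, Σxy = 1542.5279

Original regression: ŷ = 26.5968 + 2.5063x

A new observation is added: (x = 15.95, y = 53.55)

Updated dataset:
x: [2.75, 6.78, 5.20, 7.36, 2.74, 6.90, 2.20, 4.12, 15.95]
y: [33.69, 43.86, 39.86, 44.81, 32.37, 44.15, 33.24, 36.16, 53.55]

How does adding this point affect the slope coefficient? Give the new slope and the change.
New slope β₁ = 1.5943 versus 2.5063 before: a change of -0.9120 (-36.4%).

The new point has HIGH LEVERAGE: x = 15.95 is far from the original mean x̄ = 38.05/8 ≈ 4.76 (original range [2.20, 7.36]).

Step 1: Update the sums with the new point (n goes from 8 to 9)
Σx  = 38.05 + 15.95 = 54.00
Σy  = 308.14 + 53.55 = 361.69
Σx² = 211.6725 + 15.95² = 211.6725 + 254.4025 = 466.0750
Σxy = 1542.5279 + 15.95×53.55 = 1542.5279 + 854.1225 = 2396.6504

Step 2: Recompute the slope with b₁ = (nΣxy − ΣxΣy) / (nΣx² − (Σx)²)
Numerator   = 9×2396.6504 − 54.00×361.69 = 21569.8536 − 19531.2600 = 2038.5936
Denominator = 9×466.0750 − 54.00² = 4194.6750 − 2916.0000 = 1278.6750
b₁(new) = 2038.5936 / 1278.6750 = 1.5943

(Same formula on the original sums: (8×1542.5279 − 38.05×308.14) / (8×211.6725 − 38.05²) = 615.4962 / 245.5775 = 2.5063, matching the given fit.)

Step 3: Change in slope
Δβ₁ = 1.5943 − 2.5063 = -0.9120
Relative change = -0.9120 / 2.5063 × 100% = -36.4%
→ the slope decreases when the point is added.

A high-leverage point only changes the slope if it is off the original line; here y = 53.55 is below the original trend, so the slope decreases.
In practice: examine leverage (hᵢ) and Cook's distance rather than deleting it automatically; check such a point for data-entry or measurement error.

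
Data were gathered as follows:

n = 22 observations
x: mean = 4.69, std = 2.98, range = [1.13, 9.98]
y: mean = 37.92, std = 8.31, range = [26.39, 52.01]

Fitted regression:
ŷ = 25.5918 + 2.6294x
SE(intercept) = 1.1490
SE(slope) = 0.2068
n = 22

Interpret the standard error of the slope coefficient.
SE(slope) = 0.2068 measures the uncertainty in the estimated slope. The coefficient is estimated precisely (SE/|β̂₁| = 7.9%).

SE(β̂₁) = s / √Sxx, where s is the residual standard deviation and Sxx = Σ(x − x̄)². It is the yardstick for how far β̂₁ = 2.6294 could plausibly be from the true slope.

Relative precision:
- SE / |β̂₁| = 0.2068 / 2.6294 = 7.9%
- Rule of thumb (under 20%: precise; 20% to under 50%: moderately precise; 50% or more: imprecise) → precise

Link to interval estimation: a confidence interval for β₁ is β̂₁ ± t* × 0.2068, so SE sets the half-width per unit of t*.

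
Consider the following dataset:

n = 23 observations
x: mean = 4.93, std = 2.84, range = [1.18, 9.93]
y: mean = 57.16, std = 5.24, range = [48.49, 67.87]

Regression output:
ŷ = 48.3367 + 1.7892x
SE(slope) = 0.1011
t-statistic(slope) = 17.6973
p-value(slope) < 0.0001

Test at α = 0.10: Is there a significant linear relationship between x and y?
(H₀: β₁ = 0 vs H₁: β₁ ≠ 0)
p-value < 0.0001 < α = 0.10, so we reject H₀. The relationship is significant.

Hypothesis test for the slope coefficient:

H₀: β₁ = 0 (no linear relationship)
H₁: β₁ ≠ 0 (linear relationship exists)

Test statistic: t = β̂₁ / SE(β̂₁) = 1.7892 / 0.1011 = 17.6973

With df = 21, the two-sided p-value for |t| = 17.6973 is <0.0001.

Decision rule: reject H₀ if p-value < α.
p-value < 0.0001 < α = 0.10 → reject H₀.

Conclusion: the linear association between x and y is significant at the 10% level.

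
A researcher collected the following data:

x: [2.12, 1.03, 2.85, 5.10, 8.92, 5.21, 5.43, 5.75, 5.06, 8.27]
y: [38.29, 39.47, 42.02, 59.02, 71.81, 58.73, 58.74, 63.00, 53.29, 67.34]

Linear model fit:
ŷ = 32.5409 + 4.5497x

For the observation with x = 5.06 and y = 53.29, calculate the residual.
Residual = -2.2724

The residual is the difference between the actual value and the predicted value:

Residual = y - ŷ

Step 1: Calculate predicted value
ŷ = 32.5409 + 4.5497 × 5.06
ŷ = 55.5624

Step 2: Calculate residual
Residual = 53.29 - 55.5624
Residual = -2.2724

Interpretation: the model overestimates the actual value by 2.2724 at this point (negative residual → observation lies below the fitted line).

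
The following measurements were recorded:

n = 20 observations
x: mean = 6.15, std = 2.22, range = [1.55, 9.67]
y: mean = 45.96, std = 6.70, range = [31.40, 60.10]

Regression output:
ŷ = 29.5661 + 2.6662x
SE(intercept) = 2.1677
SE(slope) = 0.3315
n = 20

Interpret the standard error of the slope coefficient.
SE(slope) = 0.3315 measures the uncertainty in the estimated slope. The coefficient is estimated precisely (SE/|β̂₁| = 12.4%).

SE(β̂₁) = s / √Sxx, where s is the residual standard deviation and Sxx = Σ(x − x̄)². It is the yardstick for how far β̂₁ = 2.6662 could plausibly be from the true slope.

Relative precision:
- SE / |β̂₁| = 0.3315 / 2.6662 = 12.4%
- Rule of thumb (under 20%: precise; 20% to under 50%: moderately precise; 50% or more: imprecise) → precise

Link to interval estimation: a confidence interval for β₁ is β̂₁ ± t* × 0.3315, so SE sets the half-width per unit of t*.

What drives SE(β̂₁): larger n (here n = 20) → smaller SE.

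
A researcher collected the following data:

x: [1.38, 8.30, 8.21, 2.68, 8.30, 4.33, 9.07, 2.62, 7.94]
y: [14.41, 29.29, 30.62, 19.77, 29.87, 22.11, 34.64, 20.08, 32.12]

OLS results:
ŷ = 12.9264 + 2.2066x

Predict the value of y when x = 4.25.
ŷ = 22.3045

To predict y for x = 4.25, substitute into the regression equation:

ŷ = 12.9264 + 2.2066 × 4.25
ŷ = 12.9264 + 9.3781
ŷ = 22.3045

This is the fitted mean response at that x — an individual observation would come with a wider prediction interval.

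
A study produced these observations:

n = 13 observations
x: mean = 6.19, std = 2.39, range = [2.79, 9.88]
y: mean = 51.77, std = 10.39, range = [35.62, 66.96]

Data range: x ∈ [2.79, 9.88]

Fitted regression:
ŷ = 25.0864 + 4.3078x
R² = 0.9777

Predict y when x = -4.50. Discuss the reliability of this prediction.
ŷ = 5.7013 (extrapolation — x = -4.50 lies outside [2.79, 9.88], so reliability is low).

Prediction calculation:
ŷ = 25.0864 + 4.3078 × (-4.50)
ŷ = 5.7013

Reliability:
- Data range: x ∈ [2.79, 9.88]
- Prediction point: x = -4.50 is 7.29 units below the observed range → this is EXTRAPOLATION, not interpolation

Why that matters here:
- The linear relationship may not hold outside the observed range
- R² describes fit only over the sampled x values; it says nothing about behaviour beyond them

A defensible statement: 'if the linear trend continued to x = -4.50, y would be about 5.7013' — the premise is untested.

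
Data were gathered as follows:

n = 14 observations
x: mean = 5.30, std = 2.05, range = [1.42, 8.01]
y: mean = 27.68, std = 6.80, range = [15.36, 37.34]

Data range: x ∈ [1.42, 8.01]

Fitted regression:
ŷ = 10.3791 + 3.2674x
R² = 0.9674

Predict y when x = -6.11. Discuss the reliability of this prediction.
ŷ = -9.5847, but this is extrapolation (below the data range [1.42, 8.01]) and may be unreliable.

Prediction calculation:
ŷ = 10.3791 + 3.2674 × (-6.11)
ŷ = -9.5847

Reliability:
- Data range: x ∈ [1.42, 8.01]
- Prediction point: x = -6.11 is 7.53 units below the observed range → this is EXTRAPOLATION, not interpolation

Why that matters here:
- The linear relationship may not hold outside the observed range
- There are no observations near this x to validate the fitted line there
- Real relationships often flatten, saturate, or turn nonlinear at extremes

A defensible statement: 'if the linear trend continued to x = -6.11, y would be about -9.5847' — the premise is untested.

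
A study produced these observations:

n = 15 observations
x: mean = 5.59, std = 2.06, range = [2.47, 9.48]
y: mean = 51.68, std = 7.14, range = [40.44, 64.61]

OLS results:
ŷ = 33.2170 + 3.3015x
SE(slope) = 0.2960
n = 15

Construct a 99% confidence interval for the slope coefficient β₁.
The 99% CI for β₁ is (2.4099, 4.1931)

Confidence interval for the slope:

The 99% CI for β₁ is: β̂₁ ± t*(α/2, n-2) × SE(β̂₁)

Step 1: Find critical t-value
- Confidence level = 0.99
- Degrees of freedom = n - 2 = 15 - 2 = 13
- t*(α/2, 13) = 3.0123

Step 2: Calculate margin of error
Margin = 3.0123 × 0.2960 = 0.8916

Step 3: Construct interval
CI = 3.3015 ± 0.8916
CI = (2.4099, 4.1931)

Interpretation: intervals built this way capture the true β₁ in 99% of repeated samples; here the plausible range for the per-unit effect of x on y is 2.4099 to 4.1931.
Both endpoints are positive, so the data support a genuinely positive slope at this confidence level.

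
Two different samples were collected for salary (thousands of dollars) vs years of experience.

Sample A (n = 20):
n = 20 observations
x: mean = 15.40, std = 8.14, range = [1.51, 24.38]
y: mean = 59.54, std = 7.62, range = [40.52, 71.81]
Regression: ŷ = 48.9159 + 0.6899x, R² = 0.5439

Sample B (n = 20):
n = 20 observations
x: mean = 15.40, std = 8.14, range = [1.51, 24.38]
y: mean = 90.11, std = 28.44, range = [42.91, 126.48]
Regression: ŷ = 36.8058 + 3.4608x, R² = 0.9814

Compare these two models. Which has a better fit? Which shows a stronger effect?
Model B has the better fit (R² = 0.9814 vs 0.5439). Model B shows the stronger effect (|β₁| = 3.4608 vs 0.6899).

Model Comparison:

Goodness of fit (R²):
- Model A: R² = 0.5439 → 54.39% of variance in salary explained
- Model B: R² = 0.9814 → 98.14% of variance in salary explained
- 0.9814 > 0.5439 → Model B has the better fit

Effect size (slope magnitude):
- Model A: β₁ = 0.6899 → predicted salary rises 0.6899 thousand dollars per additional year of experience
- Model B: β₁ = 3.4608 → predicted salary rises 3.4608 thousand dollars per additional year of experience
- |0.6899| < |3.4608| → Model B shows the stronger marginal effect

Note: The two samples could reflect different populations, time periods, or measurement quality.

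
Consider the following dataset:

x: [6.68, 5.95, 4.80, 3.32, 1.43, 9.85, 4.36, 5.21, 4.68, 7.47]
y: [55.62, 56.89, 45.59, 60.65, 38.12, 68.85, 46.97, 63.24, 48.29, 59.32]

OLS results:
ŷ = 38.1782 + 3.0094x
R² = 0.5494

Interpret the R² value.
R² = 0.5494 means 54.94% of the variation in y is explained by the linear relationship with x. This indicates a moderate fit.

The coefficient of determination R² is the fraction of the total variation in y that the fitted line accounts for.

Here R² = 0.5494:
- Explained: 54.94% of the variation in y
- Unexplained (residual): 100% − 54.94% = 45.06%
- Rule of thumb (below 0.3 weak; 0.3 to below 0.7 moderate; 0.7 and above strong) → moderate

Note: R² never decreases when predictors are added, so it should not be used alone to compare models of different size.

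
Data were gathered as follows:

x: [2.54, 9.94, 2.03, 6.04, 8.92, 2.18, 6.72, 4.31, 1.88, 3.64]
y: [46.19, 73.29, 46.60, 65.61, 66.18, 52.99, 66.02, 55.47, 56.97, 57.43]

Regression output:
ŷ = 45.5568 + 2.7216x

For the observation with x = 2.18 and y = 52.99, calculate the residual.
Residual = 1.5001

The residual is the difference between the actual value and the predicted value:

Residual = y - ŷ

Step 1: Calculate predicted value
ŷ = 45.5568 + 2.7216 × 2.18
ŷ = 51.4899

Step 2: Calculate residual
Residual = 52.99 - 51.4899
Residual = 1.5001

The residual is positive, so the observed y = 52.99 sits above the regression line (the line underestimates it by 1.5001).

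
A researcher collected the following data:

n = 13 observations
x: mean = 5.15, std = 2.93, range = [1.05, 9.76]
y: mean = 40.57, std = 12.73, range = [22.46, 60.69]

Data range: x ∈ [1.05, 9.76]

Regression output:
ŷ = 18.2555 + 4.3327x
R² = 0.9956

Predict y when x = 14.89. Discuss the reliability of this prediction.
The equation gives ŷ = 82.7694; however x = 14.89 is 5.13 units above the observed range, so this extrapolated value should not be trusted.

Prediction calculation:
ŷ = 18.2555 + 4.3327 × 14.89
ŷ = 82.7694

Reliability:
- Data range: x ∈ [1.05, 9.76]
- Prediction point: x = 14.89 is 5.13 units above the observed range → this is EXTRAPOLATION, not interpolation

Why that matters here:
- R² describes fit only over the sampled x values; it says nothing about behaviour beyond them
- Real relationships often flatten, saturate, or turn nonlinear at extremes
- There are no observations near this x to validate the fitted line there

A defensible statement: 'if the linear trend continued to x = 14.89, y would be about 82.7694' — the premise is untested.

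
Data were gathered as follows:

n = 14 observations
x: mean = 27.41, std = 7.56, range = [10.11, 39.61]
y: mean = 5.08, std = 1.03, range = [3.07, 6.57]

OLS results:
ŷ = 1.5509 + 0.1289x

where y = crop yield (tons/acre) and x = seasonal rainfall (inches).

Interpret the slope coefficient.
For each additional inch of rainfall, predicted crop yield increases by approximately 0.1289 tons/acre.

β₁ = 0.1289 is the change in predicted crop yield (tons/acre) per additional inch of rainfall.

Interpretation:
- Rainfall up by 1 inch → predicted crop yield increases by 0.1289 tons/acre
- The effect is assumed constant over the observed range of x (linearity)
- The slope describes association in these data, not necessarily a causal effect

The intercept β₀ = 1.5509 is the predicted crop yield when rainfall = 0; since the smallest observed x is 10.11, this is an extrapolation and mainly anchors the line.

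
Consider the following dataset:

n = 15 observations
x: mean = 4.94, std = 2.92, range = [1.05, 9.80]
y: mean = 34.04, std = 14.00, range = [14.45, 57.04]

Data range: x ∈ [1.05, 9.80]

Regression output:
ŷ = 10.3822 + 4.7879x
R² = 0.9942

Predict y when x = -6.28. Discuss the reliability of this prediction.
ŷ = -19.6858 (extrapolation — x = -6.28 lies outside [1.05, 9.80], so reliability is low).

Prediction calculation:
ŷ = 10.3822 + 4.7879 × (-6.28)
ŷ = -19.6858

Reliability:
- Data range: x ∈ [1.05, 9.80]
- Prediction point: x = -6.28 is 7.33 units below the observed range → this is EXTRAPOLATION, not interpolation

Why that matters here:
- The linear relationship may not hold outside the observed range
- R² describes fit only over the sampled x values; it says nothing about behaviour beyond them

The R² = 0.9942 only validates the fit within [1.05, 9.80]; treat ŷ = -19.6858 with caution.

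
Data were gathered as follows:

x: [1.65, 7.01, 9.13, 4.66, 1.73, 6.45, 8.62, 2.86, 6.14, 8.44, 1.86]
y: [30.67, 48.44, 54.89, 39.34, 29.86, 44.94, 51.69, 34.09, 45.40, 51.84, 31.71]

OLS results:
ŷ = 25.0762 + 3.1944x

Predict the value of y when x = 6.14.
ŷ = 44.6898

Plug x = 6.14 into the fitted line:

ŷ = 25.0762 + 3.1944 × 6.14
ŷ = 25.0762 + 19.6136
ŷ = 44.6898

This is a point prediction; actual observations scatter around it by roughly the residual standard deviation.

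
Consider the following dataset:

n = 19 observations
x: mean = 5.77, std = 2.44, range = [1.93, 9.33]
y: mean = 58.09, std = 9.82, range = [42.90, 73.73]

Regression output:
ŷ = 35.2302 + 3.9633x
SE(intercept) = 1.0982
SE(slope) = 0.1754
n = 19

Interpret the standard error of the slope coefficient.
SE(slope) = 0.1754 measures the uncertainty in the estimated slope. The coefficient is estimated precisely (SE/|β̂₁| = 4.4%).

SE(β̂₁) = s / √Sxx, where s is the residual standard deviation and Sxx = Σ(x − x̄)². It is the yardstick for how far β̂₁ = 3.9633 could plausibly be from the true slope.

Relative precision:
- SE / |β̂₁| = 0.1754 / 3.9633 = 4.4%
- Rule of thumb (under 20%: precise; 20% to under 50%: moderately precise; 50% or more: imprecise) → precise

Rough 95% range (±2 SE): 3.9633 ± 0.3508 → (3.6125, 4.3141).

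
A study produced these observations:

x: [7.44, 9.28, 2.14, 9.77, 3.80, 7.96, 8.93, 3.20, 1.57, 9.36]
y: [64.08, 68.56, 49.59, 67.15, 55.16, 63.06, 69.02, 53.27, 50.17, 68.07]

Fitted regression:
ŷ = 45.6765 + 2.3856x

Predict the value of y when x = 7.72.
ŷ = 64.0933

To predict y for x = 7.72, substitute into the regression equation:

ŷ = 45.6765 + 2.3856 × 7.72
ŷ = 45.6765 + 18.4168
ŷ = 64.0933

This is the fitted mean response at that x — an individual observation would come with a wider prediction interval.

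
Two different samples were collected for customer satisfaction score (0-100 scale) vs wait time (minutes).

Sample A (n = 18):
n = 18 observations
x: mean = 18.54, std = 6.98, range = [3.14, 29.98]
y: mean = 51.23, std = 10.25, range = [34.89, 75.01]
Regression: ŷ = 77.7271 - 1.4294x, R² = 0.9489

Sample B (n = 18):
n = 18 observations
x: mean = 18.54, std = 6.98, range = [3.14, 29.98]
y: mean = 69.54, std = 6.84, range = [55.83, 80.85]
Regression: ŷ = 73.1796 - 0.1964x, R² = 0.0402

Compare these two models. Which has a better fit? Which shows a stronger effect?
Model A has the better fit (R² = 0.9489 vs 0.0402). Model A shows the stronger effect (|β₁| = 1.4294 vs 0.1964).

Model Comparison:

Goodness of fit (R²):
- Model A: R² = 0.9489 → 94.89% of variance in satisfaction score explained
- Model B: R² = 0.0402 → 4.02% of variance in satisfaction score explained
- 0.9489 > 0.0402 → Model A has the better fit

Which has the larger per-minute effect? (|β₁|)
- Model A: β₁ = -1.4294 → predicted satisfaction score falls 1.4294 points per additional minute of wait time
- Model B: β₁ = -0.1964 → predicted satisfaction score falls 0.1964 points per additional minute of wait time
- |-1.4294| > |-0.1964| → Model A shows the stronger marginal effect

Note: A better fit (higher R²) doesn't necessarily mean a more important relationship.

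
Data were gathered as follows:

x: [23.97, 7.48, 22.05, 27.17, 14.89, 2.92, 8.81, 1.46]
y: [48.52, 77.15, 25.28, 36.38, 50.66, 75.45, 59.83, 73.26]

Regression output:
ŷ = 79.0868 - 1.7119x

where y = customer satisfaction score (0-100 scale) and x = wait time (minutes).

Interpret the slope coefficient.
An increase of one minute in wait time is associated with a 1.7119 points decrease in predicted satisfaction score.

β₁ = -1.7119 is the change in predicted satisfaction score (points) per additional minute of wait time.

Interpretation:
- Wait time up by 1 minute → predicted satisfaction score decreases by 1.7119 points
- The effect is assumed constant over the observed range of x (linearity)

The intercept β₀ = 79.0868 is the predicted satisfaction score when wait time = 0; since the smallest observed x is 1.46, this is an extrapolation and mainly anchors the line.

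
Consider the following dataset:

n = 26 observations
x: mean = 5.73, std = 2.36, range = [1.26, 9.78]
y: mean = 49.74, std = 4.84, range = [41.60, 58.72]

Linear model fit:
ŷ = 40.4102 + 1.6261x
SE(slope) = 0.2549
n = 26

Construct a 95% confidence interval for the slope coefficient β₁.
The 95% CI for β₁ is (1.1000, 2.1522)

Confidence interval for the slope:

The 95% CI for β₁ is: β̂₁ ± t*(α/2, n-2) × SE(β̂₁)

Step 1: Find critical t-value
- Confidence level = 0.95
- Degrees of freedom = n - 2 = 26 - 2 = 24
- t*(α/2, 24) = 2.0639

Step 2: Calculate margin of error
Margin = 2.0639 × 0.2549 = 0.5261

Step 3: Construct interval
CI = 1.6261 ± 0.5261
CI = (1.1000, 2.1522)

Interpretation: each one-unit increase in x is associated with a change in mean y of between 1.1000 and 2.1522, with 95% confidence.
Both endpoints are positive, so the data support a genuinely positive slope at this confidence level.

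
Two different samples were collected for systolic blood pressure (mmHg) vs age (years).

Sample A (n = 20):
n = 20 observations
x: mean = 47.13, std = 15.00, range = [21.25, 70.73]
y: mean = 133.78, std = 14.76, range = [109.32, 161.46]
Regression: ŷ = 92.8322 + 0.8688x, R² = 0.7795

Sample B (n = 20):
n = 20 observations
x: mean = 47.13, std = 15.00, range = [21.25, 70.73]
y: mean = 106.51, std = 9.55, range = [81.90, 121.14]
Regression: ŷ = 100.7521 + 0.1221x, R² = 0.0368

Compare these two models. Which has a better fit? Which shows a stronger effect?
Model A has the better fit (R² = 0.7795 vs 0.0368). Model A shows the stronger effect (|β₁| = 0.8688 vs 0.1221).

Model Comparison:

Which explains more variance? (R²)
- Model A: R² = 0.7795 → 77.95% of variance in blood pressure explained
- Model B: R² = 0.0368 → 3.68% of variance in blood pressure explained
- 0.7795 > 0.0368 → Model A has the better fit

Which has the larger per-year effect? (|β₁|)
- Model A: β₁ = 0.8688 → predicted blood pressure rises 0.8688 mmHg per additional year of age
- Model B: β₁ = 0.1221 → predicted blood pressure rises 0.1221 mmHg per additional year of age
- |0.8688| > |0.1221| → Model A shows the stronger marginal effect

Note: A steeper slope doesn't make a better model if the scatter around the line is large.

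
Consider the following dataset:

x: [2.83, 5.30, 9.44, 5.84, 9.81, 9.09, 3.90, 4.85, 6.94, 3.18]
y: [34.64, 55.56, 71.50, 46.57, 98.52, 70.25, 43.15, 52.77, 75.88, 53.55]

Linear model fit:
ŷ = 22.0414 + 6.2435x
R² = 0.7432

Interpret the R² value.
About 74.32% of the variability in y is accounted for by the regression on x (R² = 0.7432) — a strong linear fit.

The coefficient of determination R² is the fraction of the total variation in y that the fitted line accounts for.

Here R² = 0.7432:
- Explained: 74.32% of the variation in y
- Unexplained (residual): 100% − 74.32% = 25.68%
- Rule of thumb (below 0.3 weak; 0.3 to below 0.7 moderate; 0.7 and above strong) → strong

Note: R² never decreases when predictors are added, so it should not be used alone to compare models of different size.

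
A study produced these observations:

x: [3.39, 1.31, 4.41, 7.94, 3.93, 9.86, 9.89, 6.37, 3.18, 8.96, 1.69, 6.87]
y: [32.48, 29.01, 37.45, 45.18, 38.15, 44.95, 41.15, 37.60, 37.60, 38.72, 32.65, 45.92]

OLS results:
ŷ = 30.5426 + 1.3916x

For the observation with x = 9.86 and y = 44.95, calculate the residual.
Residual = 0.6862

The residual is the difference between the actual value and the predicted value:

Residual = y - ŷ

Step 1: Calculate predicted value
ŷ = 30.5426 + 1.3916 × 9.86
ŷ = 44.2638

Step 2: Calculate residual
Residual = 44.95 - 44.2638
Residual = 0.6862

The residual is positive, so the observed y = 44.95 sits above the regression line (the line underestimates it by 0.6862).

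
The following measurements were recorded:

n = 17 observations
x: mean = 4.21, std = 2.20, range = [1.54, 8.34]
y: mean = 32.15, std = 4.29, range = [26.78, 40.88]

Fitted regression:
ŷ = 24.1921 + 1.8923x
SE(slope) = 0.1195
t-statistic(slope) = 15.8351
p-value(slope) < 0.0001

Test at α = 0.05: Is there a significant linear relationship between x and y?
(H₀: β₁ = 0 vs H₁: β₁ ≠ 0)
p-value < 0.0001 < α = 0.05, so we reject H₀. The relationship is significant.

Hypothesis test for the slope coefficient:

H₀: β₁ = 0 (no linear relationship)
H₁: β₁ ≠ 0 (linear relationship exists)

Test statistic: t = β̂₁ / SE(β̂₁) = 1.8923 / 0.1195 = 15.8351

p < 0.0001: how often a slope estimate this far from 0 (in SE units) would arise by chance if β₁ were truly 0.

Decision rule: reject H₀ if p-value < α.
p-value < 0.0001 < α = 0.05 → reject H₀.

Conclusion: the linear association between x and y is significant at the 5% level.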